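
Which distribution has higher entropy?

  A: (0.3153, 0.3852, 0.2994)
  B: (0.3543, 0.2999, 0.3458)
B

Both distributions are close to uniform, making this a harder comparison.

H(A) = 1.5761 bits
H(B) = 1.5812 bits

The distribution closer to uniform has higher entropy.
Answer: B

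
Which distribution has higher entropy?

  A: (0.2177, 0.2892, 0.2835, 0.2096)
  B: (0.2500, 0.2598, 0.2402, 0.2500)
B

Both distributions are close to uniform, making this a harder comparison.

H(A) = 1.9845 bits
H(B) = 1.9994 bits

The distribution closer to uniform has higher entropy.
Answer: B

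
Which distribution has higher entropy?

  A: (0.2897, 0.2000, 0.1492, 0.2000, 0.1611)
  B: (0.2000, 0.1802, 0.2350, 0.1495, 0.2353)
B

Both distributions are close to uniform, making this a harder comparison.

H(A) = 2.2804 bits
H(B) = 2.3019 bits

The distribution closer to uniform has higher entropy.
Answer: B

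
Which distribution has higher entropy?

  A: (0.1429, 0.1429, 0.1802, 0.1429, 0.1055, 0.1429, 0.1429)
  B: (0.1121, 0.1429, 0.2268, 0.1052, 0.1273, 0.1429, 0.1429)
A

Both distributions are close to uniform, making this a harder comparison.

H(A) = 2.7931 bits
H(B) = 2.7629 bits

The distribution closer to uniform has higher entropy.
Answer: A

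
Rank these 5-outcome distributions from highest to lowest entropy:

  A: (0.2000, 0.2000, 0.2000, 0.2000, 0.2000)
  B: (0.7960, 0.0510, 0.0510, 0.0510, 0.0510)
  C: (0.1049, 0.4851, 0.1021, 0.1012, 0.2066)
A > C > B

Key insight: Entropy is maximized by uniform distributions and minimized by concentrated distributions.

- Uniform distributions have maximum entropy log₂(5) = 2.3219 bits
- The more "peaked" or concentrated a distribution, the lower its entropy

Entropies:
  H(A) = 2.3219 bits
  H(B) = 1.1379 bits
  H(C) = 1.9882 bits

Ranking: A > C > B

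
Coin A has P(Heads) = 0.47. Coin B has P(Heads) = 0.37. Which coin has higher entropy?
A

For binary distributions, entropy is maximized at p=0.5 and decreases as p moves toward 0 or 1.

H(A) = H(0.47) = 0.9974 bits
H(B) = H(0.37) = 0.9507 bits

Distribution A (p=0.47) is closer to uniform (p=0.5), so it has higher entropy.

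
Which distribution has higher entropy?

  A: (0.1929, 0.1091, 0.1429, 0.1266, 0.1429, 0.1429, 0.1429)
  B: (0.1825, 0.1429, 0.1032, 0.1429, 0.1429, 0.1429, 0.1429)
B

Both distributions are close to uniform, making this a harder comparison.

H(A) = 2.7883 bits
H(B) = 2.7913 bits

The distribution closer to uniform has higher entropy.
Answer: B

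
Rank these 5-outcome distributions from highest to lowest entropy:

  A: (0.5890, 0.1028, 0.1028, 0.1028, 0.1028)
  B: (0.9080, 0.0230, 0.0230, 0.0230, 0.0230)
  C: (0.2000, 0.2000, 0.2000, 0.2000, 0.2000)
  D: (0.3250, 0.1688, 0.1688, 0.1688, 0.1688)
C > D > A > B

Key insight: Entropy is maximized by uniform distributions and minimized by concentrated distributions.

Entropies:
  H(A) = 1.7990 bits
  H(B) = 0.6271 bits
  H(C) = 2.3219 bits
  H(D) = 2.2597 bits

Ranking: C > D > A > B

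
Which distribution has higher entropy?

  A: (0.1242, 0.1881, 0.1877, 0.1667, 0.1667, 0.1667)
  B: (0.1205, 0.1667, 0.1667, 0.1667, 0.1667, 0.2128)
A

Both distributions are close to uniform, making this a harder comparison.

H(A) = 2.5726 bits
H(B) = 2.5663 bits

The distribution closer to uniform has higher entropy.
Answer: A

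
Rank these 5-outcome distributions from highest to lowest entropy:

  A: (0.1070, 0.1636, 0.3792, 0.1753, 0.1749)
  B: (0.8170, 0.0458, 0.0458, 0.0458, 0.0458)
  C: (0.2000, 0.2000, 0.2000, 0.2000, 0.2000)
C > A > B

Key insight: Entropy is maximized by uniform distributions and minimized by concentrated distributions.

- Uniform distributions have maximum entropy log₂(5) = 2.3219 bits
- The more "peaked" or concentrated a distribution, the lower its entropy

Entropies:
  H(A) = 2.1831 bits
  H(B) = 1.0526 bits
  H(C) = 2.3219 bits

Ranking: C > A > B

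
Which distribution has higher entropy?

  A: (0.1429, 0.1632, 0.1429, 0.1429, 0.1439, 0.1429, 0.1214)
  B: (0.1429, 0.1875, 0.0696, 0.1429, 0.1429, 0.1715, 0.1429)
A

Both distributions are close to uniform, making this a harder comparison.

H(A) = 2.8029 bits
H(B) = 2.7608 bits

The distribution closer to uniform has higher entropy.
Answer: A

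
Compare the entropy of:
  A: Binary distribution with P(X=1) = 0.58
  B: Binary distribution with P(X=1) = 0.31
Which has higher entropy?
A

For binary distributions, entropy is maximized at p=0.5 and decreases as p moves toward 0 or 1.

H(A) = H(0.58) = 0.9815 bits
H(B) = H(0.31) = 0.8932 bits

Distribution A (p=0.58) is closer to uniform (p=0.5), so it has higher entropy.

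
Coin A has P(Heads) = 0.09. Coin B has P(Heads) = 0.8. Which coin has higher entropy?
B

For binary distributions, entropy is maximized at p=0.5 and decreases as p moves toward 0 or 1.

H(A) = H(0.09) = 0.4365 bits
H(B) = H(0.8) = 0.7219 bits

Distribution B (p=0.8) is closer to uniform (p=0.5), so it has higher entropy.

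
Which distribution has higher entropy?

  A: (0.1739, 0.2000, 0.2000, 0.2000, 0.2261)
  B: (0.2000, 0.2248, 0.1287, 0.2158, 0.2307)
A

Both distributions are close to uniform, making this a harder comparison.

H(A) = 2.3170 bits
H(B) = 2.2947 bits

The distribution closer to uniform has higher entropy.
Answer: A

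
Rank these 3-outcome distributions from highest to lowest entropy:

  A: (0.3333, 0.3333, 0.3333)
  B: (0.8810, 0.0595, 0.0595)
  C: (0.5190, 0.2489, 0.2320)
A > C > B

Key insight: Entropy is maximized by uniform distributions and minimized by concentrated distributions.

- Uniform distributions have maximum entropy log₂(3) = 1.5850 bits
- The more "peaked" or concentrated a distribution, the lower its entropy

Entropies:
  H(A) = 1.5850 bits
  H(B) = 0.6455 bits
  H(C) = 1.4795 bits

Ranking: A > C > B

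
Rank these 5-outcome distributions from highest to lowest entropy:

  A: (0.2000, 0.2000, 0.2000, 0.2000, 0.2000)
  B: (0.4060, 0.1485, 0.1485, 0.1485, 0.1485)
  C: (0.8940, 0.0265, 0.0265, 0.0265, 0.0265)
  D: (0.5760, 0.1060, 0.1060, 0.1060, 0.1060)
A > B > D > C

Key insight: Entropy is maximized by uniform distributions and minimized by concentrated distributions.

Entropies:
  H(A) = 2.3219 bits
  H(B) = 2.1624 bits
  H(C) = 0.6997 bits
  H(D) = 1.8313 bits

Ranking: A > B > D > C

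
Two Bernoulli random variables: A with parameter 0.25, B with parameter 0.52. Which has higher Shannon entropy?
B

For binary distributions, entropy is maximized at p=0.5 and decreases as p moves toward 0 or 1.

H(A) = H(0.25) = 0.8113 bits
H(B) = H(0.52) = 0.9988 bits

Distribution B (p=0.52) is closer to uniform (p=0.5), so it has higher entropy.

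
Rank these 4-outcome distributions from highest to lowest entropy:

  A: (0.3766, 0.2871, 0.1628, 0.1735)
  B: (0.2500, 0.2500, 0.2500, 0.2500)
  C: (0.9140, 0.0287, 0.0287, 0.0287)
B > A > C

Key insight: Entropy is maximized by uniform distributions and minimized by concentrated distributions.

- Uniform distributions have maximum entropy log₂(4) = 2.0000 bits
- The more "peaked" or concentrated a distribution, the lower its entropy

Entropies:
  H(A) = 1.9122 bits
  H(B) = 2.0000 bits
  H(C) = 0.5593 bits

Ranking: B > A > C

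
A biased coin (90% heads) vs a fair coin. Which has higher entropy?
Fair coin

The fair coin is uniform (p=0.5), maximizing binary entropy at 1 bit. The biased coin has H(0.90) ≈ 0.469 bits — its outcome is more predictable, so its entropy is lower.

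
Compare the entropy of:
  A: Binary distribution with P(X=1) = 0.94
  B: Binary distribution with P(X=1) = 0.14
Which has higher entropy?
B

For binary distributions, entropy is maximized at p=0.5 and decreases as p moves toward 0 or 1.

H(A) = H(0.94) = 0.3274 bits
H(B) = H(0.14) = 0.5842 bits

Distribution B (p=0.14) is closer to uniform (p=0.5), so it has higher entropy.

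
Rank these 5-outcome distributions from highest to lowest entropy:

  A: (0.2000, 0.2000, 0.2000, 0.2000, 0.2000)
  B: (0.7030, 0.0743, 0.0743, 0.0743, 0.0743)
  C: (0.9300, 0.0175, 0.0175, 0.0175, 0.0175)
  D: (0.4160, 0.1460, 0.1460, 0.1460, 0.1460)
A > D > B > C

Key insight: Entropy is maximized by uniform distributions and minimized by concentrated distributions.

Entropies:
  H(A) = 2.3219 bits
  H(B) = 1.4716 bits
  H(C) = 0.5059 bits
  H(D) = 2.1475 bits

Ranking: A > D > B > C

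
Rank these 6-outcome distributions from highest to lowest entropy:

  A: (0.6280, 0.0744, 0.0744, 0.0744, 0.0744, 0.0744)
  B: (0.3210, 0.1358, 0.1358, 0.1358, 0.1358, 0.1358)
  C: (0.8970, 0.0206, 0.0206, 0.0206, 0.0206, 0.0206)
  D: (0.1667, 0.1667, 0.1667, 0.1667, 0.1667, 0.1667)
D > B > A > C

Key insight: Entropy is maximized by uniform distributions and minimized by concentrated distributions.

Entropies:
  H(A) = 1.8160 bits
  H(B) = 2.4821 bits
  H(C) = 0.7176 bits
  H(D) = 2.5850 bits

Ranking: D > B > A > C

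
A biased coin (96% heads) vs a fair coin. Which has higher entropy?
Fair coin

The fair coin is uniform (p=0.5), maximizing binary entropy at 1 bit. The biased coin has H(0.96) ≈ 0.242 bits — its outcome is more predictable, so its entropy is lower.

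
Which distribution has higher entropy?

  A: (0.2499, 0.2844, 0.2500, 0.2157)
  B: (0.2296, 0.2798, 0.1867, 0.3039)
A

Both distributions are close to uniform, making this a harder comparison.

H(A) = 1.9932 bits
H(B) = 1.9758 bits

The distribution closer to uniform has higher entropy.
Answer: A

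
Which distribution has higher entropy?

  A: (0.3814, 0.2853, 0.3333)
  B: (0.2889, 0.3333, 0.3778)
B

Both distributions are close to uniform, making this a harder comparison.

H(A) = 1.5749 bits
H(B) = 1.5764 bits

The distribution closer to uniform has higher entropy.
Answer: B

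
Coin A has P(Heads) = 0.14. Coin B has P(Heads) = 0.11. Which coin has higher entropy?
A

For binary distributions, entropy is maximized at p=0.5 and decreases as p moves toward 0 or 1.

H(A) = H(0.14) = 0.5842 bits
H(B) = H(0.11) = 0.4999 bits

Distribution A (p=0.14) is closer to uniform (p=0.5), so it has higher entropy.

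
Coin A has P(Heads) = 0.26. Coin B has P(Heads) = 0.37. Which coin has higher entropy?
B

For binary distributions, entropy is maximized at p=0.5 and decreases as p moves toward 0 or 1.

H(A) = H(0.26) = 0.8267 bits
H(B) = H(0.37) = 0.9507 bits

Distribution B (p=0.37) is closer to uniform (p=0.5), so it has higher entropy.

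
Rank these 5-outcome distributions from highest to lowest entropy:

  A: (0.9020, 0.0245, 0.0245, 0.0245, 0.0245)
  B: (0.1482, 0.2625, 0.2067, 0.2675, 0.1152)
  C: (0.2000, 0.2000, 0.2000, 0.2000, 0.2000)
C > B > A

Key insight: Entropy is maximized by uniform distributions and minimized by concentrated distributions.

- Uniform distributions have maximum entropy log₂(5) = 2.3219 bits
- The more "peaked" or concentrated a distribution, the lower its entropy

Entropies:
  H(A) = 0.6586 bits
  H(B) = 2.2528 bits
  H(C) = 2.3219 bits

Ranking: C > B > A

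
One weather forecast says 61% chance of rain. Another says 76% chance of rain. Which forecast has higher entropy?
61% forecast

Treat each forecast as a Bernoulli distribution. Binary entropy is maximized at p=0.5 and falls off symmetrically toward 0 or 1. The 61% forecast is closer to 50%, so it is more uncertain. H(61%) ≈ 0.965 bits, H(76%) ≈ 0.795 bits.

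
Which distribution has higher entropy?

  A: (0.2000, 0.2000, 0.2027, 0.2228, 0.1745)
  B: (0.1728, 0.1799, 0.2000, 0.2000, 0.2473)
A

Both distributions are close to uniform, making this a harder comparison.

H(A) = 2.3176 bits
H(B) = 2.3101 bits

The distribution closer to uniform has higher entropy.
Answer: A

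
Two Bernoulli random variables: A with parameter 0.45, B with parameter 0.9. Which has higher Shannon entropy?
A

For binary distributions, entropy is maximized at p=0.5 and decreases as p moves toward 0 or 1.

H(A) = H(0.45) = 0.9928 bits
H(B) = H(0.9) = 0.4690 bits

Distribution A (p=0.45) is closer to uniform (p=0.5), so it has higher entropy.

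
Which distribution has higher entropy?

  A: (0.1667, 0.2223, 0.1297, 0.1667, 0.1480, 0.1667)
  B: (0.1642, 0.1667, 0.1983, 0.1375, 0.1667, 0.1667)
B

Both distributions are close to uniform, making this a harder comparison.

H(A) = 2.5648 bits
H(B) = 2.5769 bits

The distribution closer to uniform has higher entropy.
Answer: B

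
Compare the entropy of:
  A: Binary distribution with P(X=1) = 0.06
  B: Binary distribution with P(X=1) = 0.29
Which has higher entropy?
B

For binary distributions, entropy is maximized at p=0.5 and decreases as p moves toward 0 or 1.

H(A) = H(0.06) = 0.3274 bits
H(B) = H(0.29) = 0.8687 bits

Distribution B (p=0.29) is closer to uniform (p=0.5), so it has higher entropy.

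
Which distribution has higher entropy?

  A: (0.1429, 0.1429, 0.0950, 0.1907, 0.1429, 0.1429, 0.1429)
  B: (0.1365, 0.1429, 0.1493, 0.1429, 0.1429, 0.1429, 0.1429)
B

Both distributions are close to uniform, making this a harder comparison.

H(A) = 2.7838 bits
H(B) = 2.8069 bits

The distribution closer to uniform has higher entropy.
Answer: B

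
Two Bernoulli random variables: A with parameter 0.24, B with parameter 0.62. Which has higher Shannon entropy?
B

For binary distributions, entropy is maximized at p=0.5 and decreases as p moves toward 0 or 1.

H(A) = H(0.24) = 0.7950 bits
H(B) = H(0.62) = 0.9580 bits

Distribution B (p=0.62) is closer to uniform (p=0.5), so it has higher entropy.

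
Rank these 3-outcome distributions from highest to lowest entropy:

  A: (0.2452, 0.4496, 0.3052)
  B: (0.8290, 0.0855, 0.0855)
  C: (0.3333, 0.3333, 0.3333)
C > A > B

Key insight: Entropy is maximized by uniform distributions and minimized by concentrated distributions.

- Uniform distributions have maximum entropy log₂(3) = 1.5850 bits
- The more "peaked" or concentrated a distribution, the lower its entropy

Entropies:
  H(A) = 1.5383 bits
  H(B) = 0.8310 bits
  H(C) = 1.5850 bits

Ranking: C > A > B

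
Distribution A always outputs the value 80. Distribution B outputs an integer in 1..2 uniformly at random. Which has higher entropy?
B

A is deterministic, so H(A) = 0. B is uniform over 2 outcomes, so H(B) = log₂(2) = 1.000 bits. Any distribution with genuine randomness has higher entropy than a deterministic one.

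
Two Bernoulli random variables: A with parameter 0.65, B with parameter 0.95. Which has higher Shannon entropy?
A

For binary distributions, entropy is maximized at p=0.5 and decreases as p moves toward 0 or 1.

H(A) = H(0.65) = 0.9341 bits
H(B) = H(0.95) = 0.2864 bits

Distribution A (p=0.65) is closer to uniform (p=0.5), so it has higher entropy.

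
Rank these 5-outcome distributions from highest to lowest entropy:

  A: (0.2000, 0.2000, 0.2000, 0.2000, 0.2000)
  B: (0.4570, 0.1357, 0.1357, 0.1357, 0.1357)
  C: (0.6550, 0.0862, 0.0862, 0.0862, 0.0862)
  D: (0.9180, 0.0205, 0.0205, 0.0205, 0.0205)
A > B > C > D

Key insight: Entropy is maximized by uniform distributions and minimized by concentrated distributions.

Entropies:
  H(A) = 2.3219 bits
  H(B) = 2.0807 bits
  H(C) = 1.6195 bits
  H(D) = 0.5732 bits

Ranking: A > B > C > D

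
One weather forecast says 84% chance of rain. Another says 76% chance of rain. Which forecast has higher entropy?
76% forecast

Treat each forecast as a Bernoulli distribution. Binary entropy is maximized at p=0.5 and falls off symmetrically toward 0 or 1. The 76% forecast is closer to 50%, so it is more uncertain. H(84%) ≈ 0.634 bits, H(76%) ≈ 0.795 bits.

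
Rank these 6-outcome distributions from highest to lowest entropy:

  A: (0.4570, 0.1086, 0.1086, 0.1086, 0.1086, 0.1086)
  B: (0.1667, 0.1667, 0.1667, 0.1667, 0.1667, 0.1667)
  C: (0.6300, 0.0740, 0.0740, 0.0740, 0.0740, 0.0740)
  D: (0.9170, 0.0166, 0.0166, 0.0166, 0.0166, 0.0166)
B > A > C > D

Key insight: Entropy is maximized by uniform distributions and minimized by concentrated distributions.

Entropies:
  H(A) = 2.2555 bits
  H(B) = 2.5850 bits
  H(C) = 1.8098 bits
  H(D) = 0.6054 bits

Ranking: B > A > C > D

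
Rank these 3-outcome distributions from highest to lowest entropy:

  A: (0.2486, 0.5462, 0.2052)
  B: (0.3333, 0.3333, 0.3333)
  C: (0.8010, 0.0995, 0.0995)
B > A > C

Key insight: Entropy is maximized by uniform distributions and minimized by concentrated distributions.

- Uniform distributions have maximum entropy log₂(3) = 1.5850 bits
- The more "peaked" or concentrated a distribution, the lower its entropy

Entropies:
  H(A) = 1.4446 bits
  H(B) = 1.5850 bits
  H(C) = 0.9189 bits

Ranking: B > A > C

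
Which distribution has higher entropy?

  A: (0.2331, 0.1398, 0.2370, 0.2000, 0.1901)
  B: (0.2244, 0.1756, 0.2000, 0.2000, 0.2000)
B

Both distributions are close to uniform, making this a harder comparison.

H(A) = 2.2985 bits
H(B) = 2.3176 bits

The distribution closer to uniform has higher entropy.
Answer: B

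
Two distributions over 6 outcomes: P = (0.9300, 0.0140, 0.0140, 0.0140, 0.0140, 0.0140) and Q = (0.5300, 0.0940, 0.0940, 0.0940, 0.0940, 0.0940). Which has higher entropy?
Q

P is highly concentrated on one outcome (93%), making it nearly deterministic. Q spreads its mass more evenly (max 53%). The more spread-out distribution has higher entropy: H(P) ≈ 0.528 bits, H(Q) ≈ 2.089 bits.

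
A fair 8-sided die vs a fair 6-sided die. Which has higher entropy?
8-sided die

Both are uniform distributions; for uniform over n outcomes, H = log₂(n). H(8-sided) = log₂(8) = 3.000 bits and H(6-sided) = log₂(6) = 2.585 bits. More outcomes in a uniform distribution means higher entropy.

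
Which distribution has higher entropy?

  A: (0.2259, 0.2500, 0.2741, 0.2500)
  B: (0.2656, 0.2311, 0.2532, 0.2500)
B

Both distributions are close to uniform, making this a harder comparison.

H(A) = 1.9966 bits
H(B) = 1.9982 bits

The distribution closer to uniform has higher entropy.
Answer: B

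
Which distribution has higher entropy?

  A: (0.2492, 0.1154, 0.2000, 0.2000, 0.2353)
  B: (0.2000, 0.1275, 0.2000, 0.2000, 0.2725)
B

Both distributions are close to uniform, making this a harder comparison.

H(A) = 2.2791 bits
H(B) = 2.2832 bits

The distribution closer to uniform has higher entropy.
Answer: B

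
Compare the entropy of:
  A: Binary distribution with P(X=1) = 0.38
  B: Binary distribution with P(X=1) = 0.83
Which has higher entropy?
A

For binary distributions, entropy is maximized at p=0.5 and decreases as p moves toward 0 or 1.

H(A) = H(0.38) = 0.9580 bits
H(B) = H(0.83) = 0.6577 bits

Distribution A (p=0.38) is closer to uniform (p=0.5), so it has higher entropy.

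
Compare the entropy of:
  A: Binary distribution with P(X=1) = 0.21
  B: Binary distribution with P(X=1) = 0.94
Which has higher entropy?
A

For binary distributions, entropy is maximized at p=0.5 and decreases as p moves toward 0 or 1.

H(A) = H(0.21) = 0.7415 bits
H(B) = H(0.94) = 0.3274 bits

Distribution A (p=0.21) is closer to uniform (p=0.5), so it has higher entropy.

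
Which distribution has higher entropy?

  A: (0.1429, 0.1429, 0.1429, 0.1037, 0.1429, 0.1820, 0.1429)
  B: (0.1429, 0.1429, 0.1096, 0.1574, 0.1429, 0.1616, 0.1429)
B

Both distributions are close to uniform, making this a harder comparison.

H(A) = 2.7917 bits
H(B) = 2.7985 bits

The distribution closer to uniform has higher entropy.
Answer: B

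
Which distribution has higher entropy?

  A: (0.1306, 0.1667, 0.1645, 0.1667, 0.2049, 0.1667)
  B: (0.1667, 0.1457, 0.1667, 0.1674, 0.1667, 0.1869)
B

Both distributions are close to uniform, making this a harder comparison.

H(A) = 2.5730 bits
H(B) = 2.5813 bits

The distribution closer to uniform has higher entropy.
Answer: B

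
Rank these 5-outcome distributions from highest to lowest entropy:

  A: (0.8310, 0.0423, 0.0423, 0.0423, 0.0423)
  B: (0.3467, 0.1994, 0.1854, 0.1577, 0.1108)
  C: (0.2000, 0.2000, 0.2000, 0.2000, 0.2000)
C > B > A

Key insight: Entropy is maximized by uniform distributions and minimized by concentrated distributions.

- Uniform distributions have maximum entropy log₂(5) = 2.3219 bits
- The more "peaked" or concentrated a distribution, the lower its entropy

Entropies:
  H(A) = 0.9934 bits
  H(B) = 2.2164 bits
  H(C) = 2.3219 bits

Ranking: C > B > A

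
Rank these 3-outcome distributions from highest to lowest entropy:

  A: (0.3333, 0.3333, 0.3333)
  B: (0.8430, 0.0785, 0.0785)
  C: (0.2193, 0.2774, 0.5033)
A > C > B

Key insight: Entropy is maximized by uniform distributions and minimized by concentrated distributions.

- Uniform distributions have maximum entropy log₂(3) = 1.5850 bits
- The more "peaked" or concentrated a distribution, the lower its entropy

Entropies:
  H(A) = 1.5850 bits
  H(B) = 0.7841 bits
  H(C) = 1.4918 bits

Ranking: A > C > B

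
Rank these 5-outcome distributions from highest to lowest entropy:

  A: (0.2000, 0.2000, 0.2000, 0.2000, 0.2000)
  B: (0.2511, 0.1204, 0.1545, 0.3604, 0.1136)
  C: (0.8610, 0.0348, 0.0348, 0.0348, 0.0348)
A > B > C

Key insight: Entropy is maximized by uniform distributions and minimized by concentrated distributions.

- Uniform distributions have maximum entropy log₂(5) = 2.3219 bits
- The more "peaked" or concentrated a distribution, the lower its entropy

Entropies:
  H(A) = 2.3219 bits
  H(B) = 2.1717 bits
  H(C) = 0.8596 bits

Ranking: A > B > C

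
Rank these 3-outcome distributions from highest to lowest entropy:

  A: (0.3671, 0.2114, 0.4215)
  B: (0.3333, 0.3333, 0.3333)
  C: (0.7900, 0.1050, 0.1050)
B > A > C

Key insight: Entropy is maximized by uniform distributions and minimized by concentrated distributions.

- Uniform distributions have maximum entropy log₂(3) = 1.5850 bits
- The more "peaked" or concentrated a distribution, the lower its entropy

Entropies:
  H(A) = 1.5300 bits
  H(B) = 1.5850 bits
  H(C) = 0.9515 bits

Ranking: B > A > C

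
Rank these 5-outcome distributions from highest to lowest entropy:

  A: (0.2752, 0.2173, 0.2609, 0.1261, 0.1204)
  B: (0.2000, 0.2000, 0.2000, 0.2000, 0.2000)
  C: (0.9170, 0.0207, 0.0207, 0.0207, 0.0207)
B > A > C

Key insight: Entropy is maximized by uniform distributions and minimized by concentrated distributions.

- Uniform distributions have maximum entropy log₂(5) = 2.3219 bits
- The more "peaked" or concentrated a distribution, the lower its entropy

Entropies:
  H(A) = 2.2411 bits
  H(B) = 2.3219 bits
  H(C) = 0.5787 bits

Ranking: B > A > C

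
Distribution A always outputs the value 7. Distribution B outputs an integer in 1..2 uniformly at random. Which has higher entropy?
B

A is deterministic, so H(A) = 0. B is uniform over 2 outcomes, so H(B) = log₂(2) = 1.000 bits. Any distribution with genuine randomness has higher entropy than a deterministic one.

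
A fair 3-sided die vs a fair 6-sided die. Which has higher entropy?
6-sided die

Both are uniform distributions; for uniform over n outcomes, H = log₂(n). H(3-sided) = log₂(3) = 1.585 bits and H(6-sided) = log₂(6) = 2.585 bits. More outcomes in a uniform distribution means higher entropy.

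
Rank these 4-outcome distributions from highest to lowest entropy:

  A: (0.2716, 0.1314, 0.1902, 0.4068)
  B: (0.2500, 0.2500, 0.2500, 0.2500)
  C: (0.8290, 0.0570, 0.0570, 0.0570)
B > A > C

Key insight: Entropy is maximized by uniform distributions and minimized by concentrated distributions.

- Uniform distributions have maximum entropy log₂(4) = 2.0000 bits
- The more "peaked" or concentrated a distribution, the lower its entropy

Entropies:
  H(A) = 1.8787 bits
  H(B) = 2.0000 bits
  H(C) = 0.9310 bits

Ranking: B > A > C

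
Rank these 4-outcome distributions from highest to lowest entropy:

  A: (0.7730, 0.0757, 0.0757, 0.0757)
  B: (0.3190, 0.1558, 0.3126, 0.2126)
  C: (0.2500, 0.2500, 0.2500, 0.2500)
C > B > A

Key insight: Entropy is maximized by uniform distributions and minimized by concentrated distributions.

- Uniform distributions have maximum entropy log₂(4) = 2.0000 bits
- The more "peaked" or concentrated a distribution, the lower its entropy

Entropies:
  H(A) = 1.1325 bits
  H(B) = 1.9430 bits
  H(C) = 2.0000 bits

Ranking: C > B > A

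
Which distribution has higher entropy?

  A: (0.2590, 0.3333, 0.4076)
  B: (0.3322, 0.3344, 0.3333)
B

Both distributions are close to uniform, making this a harder comparison.

H(A) = 1.5609 bits
H(B) = 1.5850 bits

The distribution closer to uniform has higher entropy.
Answer: B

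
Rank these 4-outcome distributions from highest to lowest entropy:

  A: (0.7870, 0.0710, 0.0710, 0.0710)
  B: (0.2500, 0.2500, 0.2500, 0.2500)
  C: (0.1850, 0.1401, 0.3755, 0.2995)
B > C > A

Key insight: Entropy is maximized by uniform distributions and minimized by concentrated distributions.

- Uniform distributions have maximum entropy log₂(4) = 2.0000 bits
- The more "peaked" or concentrated a distribution, the lower its entropy

Entropies:
  H(A) = 1.0848 bits
  H(B) = 2.0000 bits
  H(C) = 1.8991 bits

Ranking: B > C > A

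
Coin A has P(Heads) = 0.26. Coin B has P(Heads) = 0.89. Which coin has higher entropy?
A

For binary distributions, entropy is maximized at p=0.5 and decreases as p moves toward 0 or 1.

H(A) = H(0.26) = 0.8267 bits
H(B) = H(0.89) = 0.4999 bits

Distribution A (p=0.26) is closer to uniform (p=0.5), so it has higher entropy.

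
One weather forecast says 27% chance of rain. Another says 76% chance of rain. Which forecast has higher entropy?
27% forecast

Treat each forecast as a Bernoulli distribution. Binary entropy is maximized at p=0.5 and falls off symmetrically toward 0 or 1. The 27% forecast is closer to 50%, so it is more uncertain. H(27%) ≈ 0.841 bits, H(76%) ≈ 0.795 bits.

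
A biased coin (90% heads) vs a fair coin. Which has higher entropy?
Fair coin

The fair coin is uniform (p=0.5), maximizing binary entropy at 1 bit. The biased coin has H(0.90) ≈ 0.469 bits — its outcome is more predictable, so its entropy is lower.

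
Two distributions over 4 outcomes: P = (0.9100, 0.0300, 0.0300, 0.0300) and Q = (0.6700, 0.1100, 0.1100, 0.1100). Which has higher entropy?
Q

P is highly concentrated on one outcome (91%), making it nearly deterministic. Q spreads its mass more evenly (max 67%). The more spread-out distribution has higher entropy: H(P) ≈ 0.579 bits, H(Q) ≈ 1.438 bits.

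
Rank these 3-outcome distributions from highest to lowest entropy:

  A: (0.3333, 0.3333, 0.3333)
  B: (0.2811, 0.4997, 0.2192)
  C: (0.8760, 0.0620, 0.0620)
A > B > C

Key insight: Entropy is maximized by uniform distributions and minimized by concentrated distributions.

- Uniform distributions have maximum entropy log₂(3) = 1.5850 bits
- The more "peaked" or concentrated a distribution, the lower its entropy

Entropies:
  H(A) = 1.5850 bits
  H(B) = 1.4947 bits
  H(C) = 0.6648 bits

Ranking: A > B > C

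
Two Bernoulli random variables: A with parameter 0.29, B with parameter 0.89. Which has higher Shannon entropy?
A

For binary distributions, entropy is maximized at p=0.5 and decreases as p moves toward 0 or 1.

H(A) = H(0.29) = 0.8687 bits
H(B) = H(0.89) = 0.4999 bits

Distribution A (p=0.29) is closer to uniform (p=0.5), so it has higher entropy.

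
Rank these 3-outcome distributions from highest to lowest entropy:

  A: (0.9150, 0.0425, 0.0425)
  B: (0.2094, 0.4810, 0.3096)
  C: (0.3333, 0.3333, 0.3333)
C > B > A

Key insight: Entropy is maximized by uniform distributions and minimized by concentrated distributions.

- Uniform distributions have maximum entropy log₂(3) = 1.5850 bits
- The more "peaked" or concentrated a distribution, the lower its entropy

Entropies:
  H(A) = 0.5046 bits
  H(B) = 1.5039 bits
  H(C) = 1.5850 bits

Ranking: C > B > A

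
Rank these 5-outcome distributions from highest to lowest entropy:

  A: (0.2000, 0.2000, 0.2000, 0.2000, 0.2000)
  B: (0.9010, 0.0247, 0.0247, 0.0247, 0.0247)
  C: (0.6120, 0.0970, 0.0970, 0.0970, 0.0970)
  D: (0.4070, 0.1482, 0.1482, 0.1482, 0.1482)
A > D > C > B

Key insight: Entropy is maximized by uniform distributions and minimized by concentrated distributions.

Entropies:
  H(A) = 2.3219 bits
  H(B) = 0.6638 bits
  H(C) = 1.7395 bits
  H(D) = 2.1609 bits

Ranking: A > D > C > B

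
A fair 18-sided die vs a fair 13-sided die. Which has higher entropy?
18-sided die

Both are uniform distributions; for uniform over n outcomes, H = log₂(n). H(18-sided) = log₂(18) = 4.170 bits and H(13-sided) = log₂(13) = 3.700 bits. More outcomes in a uniform distribution means higher entropy.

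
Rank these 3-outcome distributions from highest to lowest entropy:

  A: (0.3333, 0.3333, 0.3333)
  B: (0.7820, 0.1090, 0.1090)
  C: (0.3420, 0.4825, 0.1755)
A > C > B

Key insight: Entropy is maximized by uniform distributions and minimized by concentrated distributions.

- Uniform distributions have maximum entropy log₂(3) = 1.5850 bits
- The more "peaked" or concentrated a distribution, the lower its entropy

Entropies:
  H(A) = 1.5850 bits
  H(B) = 0.9745 bits
  H(C) = 1.4773 bits

Ranking: A > C > B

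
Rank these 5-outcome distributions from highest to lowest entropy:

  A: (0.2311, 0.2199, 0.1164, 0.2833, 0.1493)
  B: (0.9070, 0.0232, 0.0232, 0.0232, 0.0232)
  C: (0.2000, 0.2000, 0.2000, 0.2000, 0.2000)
C > A > B

Key insight: Entropy is maximized by uniform distributions and minimized by concentrated distributions.

- Uniform distributions have maximum entropy log₂(5) = 2.3219 bits
- The more "peaked" or concentrated a distribution, the lower its entropy

Entropies:
  H(A) = 2.2552 bits
  H(B) = 0.6324 bits
  H(C) = 2.3219 bits

Ranking: C > A > B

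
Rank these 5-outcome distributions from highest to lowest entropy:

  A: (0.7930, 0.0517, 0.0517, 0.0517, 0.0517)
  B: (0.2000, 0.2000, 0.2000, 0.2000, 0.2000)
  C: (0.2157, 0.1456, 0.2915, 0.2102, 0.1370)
B > C > A

Key insight: Entropy is maximized by uniform distributions and minimized by concentrated distributions.

- Uniform distributions have maximum entropy log₂(5) = 2.3219 bits
- The more "peaked" or concentrated a distribution, the lower its entropy

Entropies:
  H(A) = 1.1497 bits
  H(B) = 2.3219 bits
  H(C) = 2.2663 bits

Ranking: B > C > A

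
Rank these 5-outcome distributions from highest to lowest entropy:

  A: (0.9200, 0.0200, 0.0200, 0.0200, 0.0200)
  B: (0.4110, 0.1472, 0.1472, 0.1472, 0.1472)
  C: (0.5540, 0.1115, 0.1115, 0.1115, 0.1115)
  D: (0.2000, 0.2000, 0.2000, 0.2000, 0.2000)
D > B > C > A

Key insight: Entropy is maximized by uniform distributions and minimized by concentrated distributions.

Entropies:
  H(A) = 0.5622 bits
  H(B) = 2.1550 bits
  H(C) = 1.8836 bits
  H(D) = 2.3219 bits

Ranking: D > B > C > A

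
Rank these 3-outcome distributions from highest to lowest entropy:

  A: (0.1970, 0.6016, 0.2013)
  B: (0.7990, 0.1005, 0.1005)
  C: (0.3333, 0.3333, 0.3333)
C > A > B

Key insight: Entropy is maximized by uniform distributions and minimized by concentrated distributions.

- Uniform distributions have maximum entropy log₂(3) = 1.5850 bits
- The more "peaked" or concentrated a distribution, the lower its entropy

Entropies:
  H(A) = 1.3683 bits
  H(B) = 0.9249 bits
  H(C) = 1.5850 bits

Ranking: C > A > B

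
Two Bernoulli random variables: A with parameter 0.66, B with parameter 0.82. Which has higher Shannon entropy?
A

For binary distributions, entropy is maximized at p=0.5 and decreases as p moves toward 0 or 1.

H(A) = H(0.66) = 0.9248 bits
H(B) = H(0.82) = 0.6801 bits

Distribution A (p=0.66) is closer to uniform (p=0.5), so it has higher entropy.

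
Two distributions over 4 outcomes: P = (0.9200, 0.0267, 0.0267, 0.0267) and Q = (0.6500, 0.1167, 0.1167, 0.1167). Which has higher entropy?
Q

P is highly concentrated on one outcome (92%), making it nearly deterministic. Q spreads its mass more evenly (max 65%). The more spread-out distribution has higher entropy: H(P) ≈ 0.529 bits, H(Q) ≈ 1.489 bits.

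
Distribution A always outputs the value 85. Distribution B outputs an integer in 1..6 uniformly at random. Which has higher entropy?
B

A is deterministic, so H(A) = 0. B is uniform over 6 outcomes, so H(B) = log₂(6) = 2.585 bits. Any distribution with genuine randomness has higher entropy than a deterministic one.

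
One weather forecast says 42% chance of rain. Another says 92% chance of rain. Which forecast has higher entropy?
42% forecast

Treat each forecast as a Bernoulli distribution. Binary entropy is maximized at p=0.5 and falls off symmetrically toward 0 or 1. The 42% forecast is closer to 50%, so it is more uncertain. H(42%) ≈ 0.981 bits, H(92%) ≈ 0.402 bits.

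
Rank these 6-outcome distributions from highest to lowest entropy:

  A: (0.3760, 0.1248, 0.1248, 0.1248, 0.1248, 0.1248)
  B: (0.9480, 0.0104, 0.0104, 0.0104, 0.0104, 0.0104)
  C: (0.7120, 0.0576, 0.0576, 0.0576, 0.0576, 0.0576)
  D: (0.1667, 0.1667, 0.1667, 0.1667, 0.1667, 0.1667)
D > A > C > B

Key insight: Entropy is maximized by uniform distributions and minimized by concentrated distributions.

Entropies:
  H(A) = 2.4041 bits
  H(B) = 0.4156 bits
  H(C) = 1.5348 bits
  H(D) = 2.5850 bits

Ranking: D > A > C > B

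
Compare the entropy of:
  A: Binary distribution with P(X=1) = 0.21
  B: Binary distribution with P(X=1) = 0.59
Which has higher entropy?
B

For binary distributions, entropy is maximized at p=0.5 and decreases as p moves toward 0 or 1.

H(A) = H(0.21) = 0.7415 bits
H(B) = H(0.59) = 0.9765 bits

Distribution B (p=0.59) is closer to uniform (p=0.5), so it has higher entropy.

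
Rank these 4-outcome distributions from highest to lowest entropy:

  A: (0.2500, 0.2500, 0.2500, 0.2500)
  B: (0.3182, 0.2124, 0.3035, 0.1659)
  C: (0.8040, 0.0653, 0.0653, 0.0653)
A > B > C

Key insight: Entropy is maximized by uniform distributions and minimized by concentrated distributions.

- Uniform distributions have maximum entropy log₂(4) = 2.0000 bits
- The more "peaked" or concentrated a distribution, the lower its entropy

Entropies:
  H(A) = 2.0000 bits
  H(B) = 1.9525 bits
  H(C) = 1.0245 bits

Ranking: A > B > C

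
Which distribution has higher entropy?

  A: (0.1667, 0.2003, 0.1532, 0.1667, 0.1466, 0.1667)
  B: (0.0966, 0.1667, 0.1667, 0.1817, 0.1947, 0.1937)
A

Both distributions are close to uniform, making this a harder comparison.

H(A) = 2.5777 bits
H(B) = 2.5527 bits

The distribution closer to uniform has higher entropy.
Answer: A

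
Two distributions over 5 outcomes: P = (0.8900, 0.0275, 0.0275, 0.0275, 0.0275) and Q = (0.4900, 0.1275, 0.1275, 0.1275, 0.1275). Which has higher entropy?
Q

P is highly concentrated on one outcome (89%), making it nearly deterministic. Q spreads its mass more evenly (max 49%). The more spread-out distribution has higher entropy: H(P) ≈ 0.720 bits, H(Q) ≈ 2.020 bits.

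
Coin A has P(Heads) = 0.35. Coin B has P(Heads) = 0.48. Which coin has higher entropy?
B

For binary distributions, entropy is maximized at p=0.5 and decreases as p moves toward 0 or 1.

H(A) = H(0.35) = 0.9341 bits
H(B) = H(0.48) = 0.9988 bits

Distribution B (p=0.48) is closer to uniform (p=0.5), so it has higher entropy.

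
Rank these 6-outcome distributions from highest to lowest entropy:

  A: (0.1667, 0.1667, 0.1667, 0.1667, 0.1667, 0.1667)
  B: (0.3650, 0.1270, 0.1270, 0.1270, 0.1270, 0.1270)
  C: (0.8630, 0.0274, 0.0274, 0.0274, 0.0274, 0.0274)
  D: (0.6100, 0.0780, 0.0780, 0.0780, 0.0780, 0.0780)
A > B > D > C

Key insight: Entropy is maximized by uniform distributions and minimized by concentrated distributions.

Entropies:
  H(A) = 2.5850 bits
  H(B) = 2.4212 bits
  H(C) = 0.8944 bits
  H(D) = 1.8704 bits

Ranking: A > B > D > C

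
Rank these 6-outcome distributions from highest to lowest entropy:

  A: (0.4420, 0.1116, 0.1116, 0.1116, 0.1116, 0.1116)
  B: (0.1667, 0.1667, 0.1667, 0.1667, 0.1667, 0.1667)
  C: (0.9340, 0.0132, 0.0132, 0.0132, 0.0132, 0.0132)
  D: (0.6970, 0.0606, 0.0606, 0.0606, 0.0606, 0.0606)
B > A > D > C

Key insight: Entropy is maximized by uniform distributions and minimized by concentrated distributions.

Entropies:
  H(A) = 2.2859 bits
  H(B) = 2.5850 bits
  H(C) = 0.5041 bits
  H(D) = 1.5885 bits

Ranking: B > A > D > C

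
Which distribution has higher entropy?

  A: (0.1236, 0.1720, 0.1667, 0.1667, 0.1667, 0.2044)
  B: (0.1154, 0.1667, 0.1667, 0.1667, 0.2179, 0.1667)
A

Both distributions are close to uniform, making this a harder comparison.

H(A) = 2.5703 bits
H(B) = 2.5618 bits

The distribution closer to uniform has higher entropy.
Answer: A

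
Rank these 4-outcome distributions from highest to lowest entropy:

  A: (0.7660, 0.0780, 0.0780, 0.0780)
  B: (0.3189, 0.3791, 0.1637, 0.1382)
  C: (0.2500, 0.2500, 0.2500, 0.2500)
C > B > A

Key insight: Entropy is maximized by uniform distributions and minimized by concentrated distributions.

- Uniform distributions have maximum entropy log₂(4) = 2.0000 bits
- The more "peaked" or concentrated a distribution, the lower its entropy

Entropies:
  H(A) = 1.1558 bits
  H(B) = 1.8783 bits
  H(C) = 2.0000 bits

Ranking: C > B > A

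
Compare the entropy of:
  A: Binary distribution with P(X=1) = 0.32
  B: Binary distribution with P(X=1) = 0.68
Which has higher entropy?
Equal

For binary distributions, entropy is maximized at p=0.5 and decreases as p moves toward 0 or 1.

H(A) = H(0.32) = 0.9044 bits
H(B) = H(0.68) = 0.9044 bits

Both distributions are equally far from uniform (|0.32-0.5| = |0.68-0.5|), so they have the same entropy.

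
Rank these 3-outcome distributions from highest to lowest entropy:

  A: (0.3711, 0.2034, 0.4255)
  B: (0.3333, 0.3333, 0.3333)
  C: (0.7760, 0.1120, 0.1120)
B > A > C

Key insight: Entropy is maximized by uniform distributions and minimized by concentrated distributions.

- Uniform distributions have maximum entropy log₂(3) = 1.5850 bits
- The more "peaked" or concentrated a distribution, the lower its entropy

Entropies:
  H(A) = 1.5226 bits
  H(B) = 1.5850 bits
  H(C) = 0.9914 bits

Ranking: B > A > C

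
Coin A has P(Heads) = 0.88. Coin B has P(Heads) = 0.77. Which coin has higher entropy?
B

For binary distributions, entropy is maximized at p=0.5 and decreases as p moves toward 0 or 1.

H(A) = H(0.88) = 0.5294 bits
H(B) = H(0.77) = 0.7780 bits

Distribution B (p=0.77) is closer to uniform (p=0.5), so it has higher entropy.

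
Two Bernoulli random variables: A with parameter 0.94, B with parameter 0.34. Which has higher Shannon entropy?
B

For binary distributions, entropy is maximized at p=0.5 and decreases as p moves toward 0 or 1.

H(A) = H(0.94) = 0.3274 bits
H(B) = H(0.34) = 0.9248 bits

Distribution B (p=0.34) is closer to uniform (p=0.5), so it has higher entropy.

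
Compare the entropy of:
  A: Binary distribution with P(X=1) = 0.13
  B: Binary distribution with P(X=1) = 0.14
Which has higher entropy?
B

For binary distributions, entropy is maximized at p=0.5 and decreases as p moves toward 0 or 1.

H(A) = H(0.13) = 0.5574 bits
H(B) = H(0.14) = 0.5842 bits

Distribution B (p=0.14) is closer to uniform (p=0.5), so it has higher entropy.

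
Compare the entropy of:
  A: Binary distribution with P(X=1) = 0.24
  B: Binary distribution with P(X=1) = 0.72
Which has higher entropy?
B

For binary distributions, entropy is maximized at p=0.5 and decreases as p moves toward 0 or 1.

H(A) = H(0.24) = 0.7950 bits
H(B) = H(0.72) = 0.8555 bits

Distribution B (p=0.72) is closer to uniform (p=0.5), so it has higher entropy.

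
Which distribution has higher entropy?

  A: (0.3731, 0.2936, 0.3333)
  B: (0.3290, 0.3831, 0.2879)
A

Both distributions are close to uniform, making this a harder comparison.

H(A) = 1.5781 bits
H(B) = 1.5751 bits

The distribution closer to uniform has higher entropy.
Answer: A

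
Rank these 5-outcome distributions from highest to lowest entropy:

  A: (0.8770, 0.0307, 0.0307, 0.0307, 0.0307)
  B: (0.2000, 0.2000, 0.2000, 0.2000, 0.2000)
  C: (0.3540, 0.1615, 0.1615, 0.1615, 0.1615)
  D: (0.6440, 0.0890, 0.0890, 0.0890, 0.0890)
B > C > D > A

Key insight: Entropy is maximized by uniform distributions and minimized by concentrated distributions.

Entropies:
  H(A) = 0.7839 bits
  H(B) = 2.3219 bits
  H(C) = 2.2296 bits
  H(D) = 1.6513 bits

Ranking: B > C > D > A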